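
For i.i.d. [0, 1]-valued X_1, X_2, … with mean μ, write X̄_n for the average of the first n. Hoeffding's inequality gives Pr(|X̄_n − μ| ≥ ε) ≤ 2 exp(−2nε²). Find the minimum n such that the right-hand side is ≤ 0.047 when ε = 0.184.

Require 2·exp(−2nε²) ≤ 0.047, i.e. 2nε² ≥ ln(2/0.047) = 3.750755.
So n ≥ 3.750755 / (2·0.184²) = 55.393.
The smallest integer n is 56.

56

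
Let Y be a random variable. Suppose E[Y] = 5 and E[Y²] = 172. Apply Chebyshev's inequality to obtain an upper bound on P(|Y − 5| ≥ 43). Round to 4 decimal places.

0.0795

Var(Y) = E[Y²] − (E[Y])² = 172 − 25 = 147.
Chebyshev's inequality: P(|Y − μ| ≥ t) ≤ Var(Y)/t² = 147/1849 = 0.0795.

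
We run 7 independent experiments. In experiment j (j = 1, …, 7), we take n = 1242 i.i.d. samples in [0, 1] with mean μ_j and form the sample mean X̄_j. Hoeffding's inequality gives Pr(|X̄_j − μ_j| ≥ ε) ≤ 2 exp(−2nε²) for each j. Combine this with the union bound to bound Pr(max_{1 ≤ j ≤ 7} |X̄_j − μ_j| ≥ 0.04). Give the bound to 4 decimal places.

0.2631

Per-experiment Hoeffding bound: 2·exp(−2·1242·0.04²) = 2·exp(−3.97440) = 0.037581.
Union bound over 7 events: 7·0.037581 = 0.26307.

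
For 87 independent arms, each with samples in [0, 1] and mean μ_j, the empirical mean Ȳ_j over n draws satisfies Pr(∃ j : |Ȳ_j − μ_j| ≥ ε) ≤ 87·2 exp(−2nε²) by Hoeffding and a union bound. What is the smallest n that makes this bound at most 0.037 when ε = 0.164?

158

Need 2·87·exp(−2nε²) ≤ 0.037, i.e. exp(−2nε²) ≤ 0.037/174.
So 2nε² ≥ ln(174/0.037) = 8.455893.
Hence n ≥ 8.455893/(2·0.164²) = 157.196.
The smallest integer n is 158.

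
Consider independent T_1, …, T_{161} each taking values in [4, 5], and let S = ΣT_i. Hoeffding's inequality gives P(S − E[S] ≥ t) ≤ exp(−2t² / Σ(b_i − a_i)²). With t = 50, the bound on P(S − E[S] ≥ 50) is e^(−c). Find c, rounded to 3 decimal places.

31.056

Σ(b_i − a_i)² = 161·(1)² = 161.
c = 2t²/161 = 2·50²/161 = 31.0559.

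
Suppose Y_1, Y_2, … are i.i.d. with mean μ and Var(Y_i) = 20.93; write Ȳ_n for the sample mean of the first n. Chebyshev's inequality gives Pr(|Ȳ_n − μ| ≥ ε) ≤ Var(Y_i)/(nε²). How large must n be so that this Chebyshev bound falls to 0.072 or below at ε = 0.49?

Require 20.93/(n·0.49²) ≤ 0.072, i.e. n ≥ 20.93/(0.072·0.49²) = 1210.722.
The smallest integer n is 1211.

1211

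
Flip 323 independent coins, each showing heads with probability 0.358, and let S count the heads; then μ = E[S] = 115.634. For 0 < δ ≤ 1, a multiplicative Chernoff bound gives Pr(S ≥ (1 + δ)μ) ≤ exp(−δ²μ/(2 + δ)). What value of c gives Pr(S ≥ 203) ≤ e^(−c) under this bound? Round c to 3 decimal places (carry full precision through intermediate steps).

Write 203 = (1 + δ)μ, so δ = 203/115.634 − 1 = 0.755539…
Then the exponent is δ²μ/(2 + δ) = (203 − μ)² / (μ·(2 + δ)) = 23.954813.

23.955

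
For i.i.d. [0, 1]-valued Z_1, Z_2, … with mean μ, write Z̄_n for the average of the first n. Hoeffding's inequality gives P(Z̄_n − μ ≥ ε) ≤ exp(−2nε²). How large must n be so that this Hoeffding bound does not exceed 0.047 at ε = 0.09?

189

Require exp(−2nε²) ≤ 0.047, i.e. 2nε² ≥ ln(1/0.047) = 3.057608.
So n ≥ 3.057608 / (2·0.09²) = 188.741.
The smallest integer n is 189.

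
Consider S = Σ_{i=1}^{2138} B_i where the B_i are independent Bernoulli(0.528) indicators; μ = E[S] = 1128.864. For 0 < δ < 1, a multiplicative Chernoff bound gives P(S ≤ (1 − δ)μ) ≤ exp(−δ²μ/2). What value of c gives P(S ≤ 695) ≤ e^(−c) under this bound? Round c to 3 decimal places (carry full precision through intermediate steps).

83.375

Write 695 = (1 − δ)μ, so δ = 1 − 695/1128.864 = 0.3843368…
Then the exponent is δ²μ/2 = (μ − 695)²/(2μ) = 83.374955.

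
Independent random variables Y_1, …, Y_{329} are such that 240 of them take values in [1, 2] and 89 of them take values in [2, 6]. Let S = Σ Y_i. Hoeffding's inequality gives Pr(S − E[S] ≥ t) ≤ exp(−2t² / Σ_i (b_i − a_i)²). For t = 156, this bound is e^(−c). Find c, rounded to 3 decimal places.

29.250

Σ(b_i − a_i)² = 240·1² + 89·4² = 1664.
c = 2t² / 1664 = 2·156² / 1664 = 29.2500.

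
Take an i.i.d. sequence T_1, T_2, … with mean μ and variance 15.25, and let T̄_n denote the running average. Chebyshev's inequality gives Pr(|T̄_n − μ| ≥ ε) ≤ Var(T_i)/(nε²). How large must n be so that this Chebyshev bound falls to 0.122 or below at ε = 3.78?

Require 15.25/(n·3.78²) ≤ 0.122, i.e. n ≥ 15.25/(0.122·3.78²) = 8.748.
The smallest integer n is 9.

9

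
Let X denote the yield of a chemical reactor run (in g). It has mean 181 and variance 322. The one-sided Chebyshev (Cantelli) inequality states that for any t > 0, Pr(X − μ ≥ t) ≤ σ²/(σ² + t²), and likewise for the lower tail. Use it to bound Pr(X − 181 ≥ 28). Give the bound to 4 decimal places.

Here σ² = 322 and t = 28, so σ² + t² = 1106.
Cantelli's bound: 322/1106 = 0.2911.

0.2911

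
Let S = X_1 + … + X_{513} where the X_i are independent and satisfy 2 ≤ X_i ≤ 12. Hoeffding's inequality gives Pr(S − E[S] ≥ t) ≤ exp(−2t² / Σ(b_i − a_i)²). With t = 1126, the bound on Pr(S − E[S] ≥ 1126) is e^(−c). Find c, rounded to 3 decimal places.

49.430

Σ(b_i − a_i)² = 513·(10)² = 51300.
c = 2t²/51300 = 2·1126²/51300 = 49.4299.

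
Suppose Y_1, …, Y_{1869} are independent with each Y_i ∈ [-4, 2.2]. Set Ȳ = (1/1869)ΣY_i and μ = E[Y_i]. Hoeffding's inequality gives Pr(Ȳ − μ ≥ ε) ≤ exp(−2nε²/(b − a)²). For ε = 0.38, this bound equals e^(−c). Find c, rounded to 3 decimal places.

14.042

c = 2nε²/(b − a)² = 2·1869·0.38² / 6.2² = 14.0418.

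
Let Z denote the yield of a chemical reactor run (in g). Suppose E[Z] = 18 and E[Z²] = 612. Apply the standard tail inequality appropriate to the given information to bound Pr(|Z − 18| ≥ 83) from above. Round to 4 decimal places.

0.0418

The first two moments determine the variance, so Chebyshev's inequality is the sharpest standard bound available.
Var(Z) = E[Z²] − (E[Z])² = 612 − 324 = 288.
Chebyshev's inequality: Pr(|Z − μ| ≥ t) ≤ Var(Z)/t² = 288/6889 = 0.0418.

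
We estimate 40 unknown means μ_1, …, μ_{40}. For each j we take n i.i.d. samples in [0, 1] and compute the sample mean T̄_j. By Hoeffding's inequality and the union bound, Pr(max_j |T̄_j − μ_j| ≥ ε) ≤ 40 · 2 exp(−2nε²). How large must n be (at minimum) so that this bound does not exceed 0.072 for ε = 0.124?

229

Need 2·40·exp(−2nε²) ≤ 0.072, i.e. exp(−2nε²) ≤ 0.072/80.
So 2nε² ≥ ln(80/0.072) = 7.013116.
Hence n ≥ 7.013116/(2·0.124²) = 228.054.
The smallest integer n is 229.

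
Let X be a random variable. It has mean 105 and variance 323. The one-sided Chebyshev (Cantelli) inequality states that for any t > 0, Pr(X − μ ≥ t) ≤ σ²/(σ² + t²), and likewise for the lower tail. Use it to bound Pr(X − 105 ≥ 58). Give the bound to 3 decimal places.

0.088

Here σ² = 323 and t = 58, so σ² + t² = 3687.
Cantelli's bound: 323/3687 = 0.0876.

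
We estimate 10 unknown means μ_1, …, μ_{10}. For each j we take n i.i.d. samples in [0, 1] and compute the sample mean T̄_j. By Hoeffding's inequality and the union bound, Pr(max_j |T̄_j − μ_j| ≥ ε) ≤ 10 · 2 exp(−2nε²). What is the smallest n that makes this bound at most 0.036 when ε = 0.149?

143

Need 2·10·exp(−2nε²) ≤ 0.036, i.e. exp(−2nε²) ≤ 0.036/20.
So 2nε² ≥ ln(20/0.036) = 6.319969.
Hence n ≥ 6.319969/(2·0.149²) = 142.335.
The smallest integer n is 143.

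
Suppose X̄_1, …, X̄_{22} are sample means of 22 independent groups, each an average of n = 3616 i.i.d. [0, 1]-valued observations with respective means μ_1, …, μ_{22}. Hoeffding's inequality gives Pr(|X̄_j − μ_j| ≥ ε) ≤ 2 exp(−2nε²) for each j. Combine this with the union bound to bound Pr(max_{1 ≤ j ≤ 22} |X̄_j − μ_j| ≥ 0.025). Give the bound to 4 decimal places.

0.4791

Per-experiment Hoeffding bound: 2·exp(−2·3616·0.025²) = 2·exp(−4.52000) = 0.021778.
Union bound over 22 events: 22·0.021778 = 0.47912.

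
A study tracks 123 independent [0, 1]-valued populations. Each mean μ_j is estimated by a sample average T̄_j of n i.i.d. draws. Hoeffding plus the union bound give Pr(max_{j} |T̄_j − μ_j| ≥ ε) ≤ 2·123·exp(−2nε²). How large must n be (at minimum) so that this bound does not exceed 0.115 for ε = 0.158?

Need 2·123·exp(−2nε²) ≤ 0.115, i.e. exp(−2nε²) ≤ 0.115/246.
So 2nε² ≥ ln(246/0.115) = 7.668155.
Hence n ≥ 7.668155/(2·0.158²) = 153.584.
The smallest integer n is 154.

154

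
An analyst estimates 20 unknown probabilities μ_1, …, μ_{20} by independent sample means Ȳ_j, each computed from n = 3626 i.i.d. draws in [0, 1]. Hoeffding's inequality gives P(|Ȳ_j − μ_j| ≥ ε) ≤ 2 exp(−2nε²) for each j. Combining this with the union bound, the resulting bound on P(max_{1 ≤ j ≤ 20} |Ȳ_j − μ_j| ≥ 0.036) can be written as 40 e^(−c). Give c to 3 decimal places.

9.399

Union bound over the 20 events: P(max_{1 ≤ j ≤ 20} |Ȳ_j − μ_j| ≥ 0.036) ≤ 20·2·exp(−2nε²) = 40 exp(−2·3626·0.036²).
So c = 2·3626·0.036² = 9.3986.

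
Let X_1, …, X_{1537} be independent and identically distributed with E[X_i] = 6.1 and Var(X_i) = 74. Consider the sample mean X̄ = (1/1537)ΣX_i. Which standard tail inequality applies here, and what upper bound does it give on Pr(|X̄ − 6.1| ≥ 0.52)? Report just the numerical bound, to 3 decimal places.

0.178

With mean and variance of each term known, Chebyshev's inequality bounds the deviation of the sum (or sample mean).
Var(X̄) = Var(X_i)/n = 74/1537 = 0.048146.
Chebyshev: Pr(|X̄ − 6.1| ≥ 0.52) ≤ Var(X̄)/(0.52)² = 74/(1537·0.52²) = 0.1781.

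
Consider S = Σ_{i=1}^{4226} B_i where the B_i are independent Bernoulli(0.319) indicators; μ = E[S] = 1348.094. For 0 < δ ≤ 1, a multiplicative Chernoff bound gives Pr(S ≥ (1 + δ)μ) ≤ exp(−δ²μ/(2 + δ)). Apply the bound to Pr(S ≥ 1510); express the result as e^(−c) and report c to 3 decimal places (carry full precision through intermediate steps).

9.172

Write 1510 = (1 + δ)μ, so δ = 1510/1348.094 − 1 = 0.1200999…
Then the exponent is δ²μ/(2 + δ) = (1510 − μ)² / (μ·(2 + δ)) = 9.171690.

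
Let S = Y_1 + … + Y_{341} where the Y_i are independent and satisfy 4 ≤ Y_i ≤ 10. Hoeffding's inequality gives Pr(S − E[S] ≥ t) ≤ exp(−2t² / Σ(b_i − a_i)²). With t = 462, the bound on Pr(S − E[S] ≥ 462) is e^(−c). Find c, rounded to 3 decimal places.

34.774

Σ(b_i − a_i)² = 341·(6)² = 12276.
c = 2t²/12276 = 2·462²/12276 = 34.7742.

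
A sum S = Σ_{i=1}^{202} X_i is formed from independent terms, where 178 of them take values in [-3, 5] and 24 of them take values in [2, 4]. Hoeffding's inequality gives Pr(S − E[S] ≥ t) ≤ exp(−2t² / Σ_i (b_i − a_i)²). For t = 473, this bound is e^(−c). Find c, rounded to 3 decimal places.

Σ(b_i − a_i)² = 178·8² + 24·2² = 11488.
c = 2t² / 11488 = 2·473² / 11488 = 38.9500.

38.950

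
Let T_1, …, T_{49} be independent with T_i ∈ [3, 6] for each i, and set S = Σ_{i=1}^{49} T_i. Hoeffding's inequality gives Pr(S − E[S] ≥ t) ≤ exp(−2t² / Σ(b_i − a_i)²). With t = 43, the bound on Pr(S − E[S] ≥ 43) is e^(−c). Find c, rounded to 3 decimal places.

Σ(b_i − a_i)² = 49·(3)² = 441.
c = 2t²/441 = 2·43²/441 = 8.3855.

8.385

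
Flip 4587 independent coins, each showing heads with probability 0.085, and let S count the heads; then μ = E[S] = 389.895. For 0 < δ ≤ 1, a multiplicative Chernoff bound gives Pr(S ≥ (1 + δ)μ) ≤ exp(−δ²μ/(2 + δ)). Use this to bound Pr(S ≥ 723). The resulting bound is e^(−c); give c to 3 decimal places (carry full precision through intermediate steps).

Write 723 = (1 + δ)μ, so δ = 723/389.895 − 1 = 0.8543454…
Then the exponent is δ²μ/(2 + δ) = (723 − μ)² / (μ·(2 + δ)) = 99.702974.

99.703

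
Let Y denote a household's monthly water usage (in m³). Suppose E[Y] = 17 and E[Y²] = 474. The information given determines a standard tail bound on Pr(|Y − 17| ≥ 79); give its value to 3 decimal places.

The first two moments determine the variance, so Chebyshev's inequality is the sharpest standard bound available.
Var(Y) = E[Y²] − (E[Y])² = 474 − 289 = 185.
Chebyshev's inequality: Pr(|Y − μ| ≥ t) ≤ Var(Y)/t² = 185/6241 = 0.0296.

0.030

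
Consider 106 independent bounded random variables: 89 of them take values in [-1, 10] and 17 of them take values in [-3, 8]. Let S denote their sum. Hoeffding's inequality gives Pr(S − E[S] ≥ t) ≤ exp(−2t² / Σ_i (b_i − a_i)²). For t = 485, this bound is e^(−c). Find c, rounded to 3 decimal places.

36.679

Σ(b_i − a_i)² = 89·11² + 17·11² = 12826.
c = 2t² / 12826 = 2·485² / 12826 = 36.6794.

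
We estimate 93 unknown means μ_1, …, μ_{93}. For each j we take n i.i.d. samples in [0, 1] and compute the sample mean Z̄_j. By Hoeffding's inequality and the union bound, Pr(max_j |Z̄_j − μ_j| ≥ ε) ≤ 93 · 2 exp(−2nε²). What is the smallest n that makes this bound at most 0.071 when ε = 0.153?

Need 2·93·exp(−2nε²) ≤ 0.071, i.e. exp(−2nε²) ≤ 0.071/186.
So 2nε² ≥ ln(186/0.071) = 7.870822.
Hence n ≥ 7.870822/(2·0.153²) = 168.115.
The smallest integer n is 169.

169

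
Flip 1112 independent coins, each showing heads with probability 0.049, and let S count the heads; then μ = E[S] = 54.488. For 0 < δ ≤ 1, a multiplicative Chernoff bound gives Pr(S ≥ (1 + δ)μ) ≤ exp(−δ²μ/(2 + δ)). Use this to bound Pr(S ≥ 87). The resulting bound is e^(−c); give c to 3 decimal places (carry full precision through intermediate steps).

7.471

Write 87 = (1 + δ)μ, so δ = 87/54.488 − 1 = 0.5966818…
Then the exponent is δ²μ/(2 + δ) = (87 − μ)² / (μ·(2 + δ)) = 7.470811.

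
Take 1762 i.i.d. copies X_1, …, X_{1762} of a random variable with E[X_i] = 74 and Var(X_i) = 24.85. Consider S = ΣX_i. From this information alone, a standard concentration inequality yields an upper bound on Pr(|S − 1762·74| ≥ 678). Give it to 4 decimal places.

0.0953

With mean and variance of each term known, Chebyshev's inequality bounds the deviation of the sum (or sample mean).
Var(S) = n·Var(X_i) = 1762·24.85 = 43785.7.
Chebyshev: Pr(|S − 1762·74| ≥ 678) ≤ Var(S)/678² = 43785.7/459684 = 0.0953.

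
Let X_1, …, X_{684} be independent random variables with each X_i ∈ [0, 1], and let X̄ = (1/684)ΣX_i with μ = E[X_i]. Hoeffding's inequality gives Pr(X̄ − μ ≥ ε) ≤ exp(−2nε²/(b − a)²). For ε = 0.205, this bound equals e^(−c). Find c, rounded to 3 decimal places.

c = 2nε²/(b − a)² = 2·684·0.205² / 1² = 57.4902.

57.490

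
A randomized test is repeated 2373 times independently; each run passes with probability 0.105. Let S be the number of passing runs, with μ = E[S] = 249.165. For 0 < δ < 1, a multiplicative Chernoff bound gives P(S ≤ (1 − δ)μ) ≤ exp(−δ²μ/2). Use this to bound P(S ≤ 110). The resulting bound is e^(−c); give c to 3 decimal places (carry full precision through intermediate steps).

38.864

Write 110 = (1 − δ)μ, so δ = 1 − 110/249.165 = 0.5585255…
Then the exponent is δ²μ/2 = (μ − 110)²/(2μ) = 38.863599.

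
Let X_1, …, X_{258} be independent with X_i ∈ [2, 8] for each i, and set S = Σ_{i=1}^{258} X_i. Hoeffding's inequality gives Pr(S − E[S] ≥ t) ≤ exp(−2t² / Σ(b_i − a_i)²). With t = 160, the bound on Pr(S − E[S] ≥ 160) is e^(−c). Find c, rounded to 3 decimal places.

5.512

Σ(b_i − a_i)² = 258·(6)² = 9288.
c = 2t²/9288 = 2·160²/9288 = 5.5125.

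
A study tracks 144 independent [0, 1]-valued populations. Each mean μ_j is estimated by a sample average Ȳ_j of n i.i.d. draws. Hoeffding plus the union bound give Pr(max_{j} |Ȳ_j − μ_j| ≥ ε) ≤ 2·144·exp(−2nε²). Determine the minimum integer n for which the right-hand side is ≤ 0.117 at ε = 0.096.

424

Need 2·144·exp(−2nε²) ≤ 0.117, i.e. exp(−2nε²) ≤ 0.117/288.
So 2nε² ≥ ln(288/0.117) = 7.808542.
Hence n ≥ 7.808542/(2·0.096²) = 423.641.
The smallest integer n is 424.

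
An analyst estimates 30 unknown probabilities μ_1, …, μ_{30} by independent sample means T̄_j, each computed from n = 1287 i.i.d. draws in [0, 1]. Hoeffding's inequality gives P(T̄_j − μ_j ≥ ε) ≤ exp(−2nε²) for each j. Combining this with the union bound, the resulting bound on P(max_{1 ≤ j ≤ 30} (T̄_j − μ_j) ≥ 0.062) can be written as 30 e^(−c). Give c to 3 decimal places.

Union bound over the 30 events: P(max_{1 ≤ j ≤ 30} (T̄_j − μ_j) ≥ 0.062) ≤ 30·exp(−2nε²) = 30 exp(−2·1287·0.062²).
So c = 2·1287·0.062² = 9.8945.

9.894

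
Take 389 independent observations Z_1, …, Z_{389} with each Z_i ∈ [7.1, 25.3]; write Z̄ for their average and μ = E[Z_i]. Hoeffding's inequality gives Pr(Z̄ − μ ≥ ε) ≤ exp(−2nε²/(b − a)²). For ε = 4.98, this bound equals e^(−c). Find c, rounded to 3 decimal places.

58.250

c = 2nε²/(b − a)² = 2·389·4.98² / 18.2² = 58.2499.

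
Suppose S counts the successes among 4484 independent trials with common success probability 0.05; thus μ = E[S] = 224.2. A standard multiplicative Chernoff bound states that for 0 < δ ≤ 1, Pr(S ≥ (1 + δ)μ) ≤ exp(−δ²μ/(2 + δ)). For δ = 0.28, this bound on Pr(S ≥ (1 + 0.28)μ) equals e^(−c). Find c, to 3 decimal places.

7.709

c = δ²μ/(2 + δ) = 0.28²·224.2/(2 + 0.28) = 7.7093.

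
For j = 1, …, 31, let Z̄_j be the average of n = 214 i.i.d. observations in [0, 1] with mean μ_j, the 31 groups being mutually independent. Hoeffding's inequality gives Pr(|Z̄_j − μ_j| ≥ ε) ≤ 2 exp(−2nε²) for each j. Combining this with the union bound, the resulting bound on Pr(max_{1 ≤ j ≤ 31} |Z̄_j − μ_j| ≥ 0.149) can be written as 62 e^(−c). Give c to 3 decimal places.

9.502

Union bound over the 31 events: Pr(max_{1 ≤ j ≤ 31} |Z̄_j − μ_j| ≥ 0.149) ≤ 31·2·exp(−2nε²) = 62 exp(−2·214·0.149²).
So c = 2·214·0.149² = 9.5020.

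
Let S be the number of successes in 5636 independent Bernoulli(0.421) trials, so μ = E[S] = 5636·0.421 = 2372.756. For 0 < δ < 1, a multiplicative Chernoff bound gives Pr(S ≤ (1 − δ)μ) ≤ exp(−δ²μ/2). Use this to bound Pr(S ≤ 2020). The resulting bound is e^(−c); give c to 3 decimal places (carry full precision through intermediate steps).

Write 2020 = (1 − δ)μ, so δ = 1 − 2020/2372.756 = 0.1486693…
Then the exponent is δ²μ/2 = (μ − 2020)²/(2μ) = 26.221996.

26.222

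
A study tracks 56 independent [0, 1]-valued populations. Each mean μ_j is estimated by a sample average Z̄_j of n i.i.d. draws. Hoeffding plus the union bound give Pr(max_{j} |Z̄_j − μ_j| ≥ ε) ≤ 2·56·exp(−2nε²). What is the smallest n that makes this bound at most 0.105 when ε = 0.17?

Need 2·56·exp(−2nε²) ≤ 0.105, i.e. exp(−2nε²) ≤ 0.105/112.
So 2nε² ≥ ln(112/0.105) = 6.972294.
Hence n ≥ 6.972294/(2·0.17²) = 120.628.
The smallest integer n is 121.

121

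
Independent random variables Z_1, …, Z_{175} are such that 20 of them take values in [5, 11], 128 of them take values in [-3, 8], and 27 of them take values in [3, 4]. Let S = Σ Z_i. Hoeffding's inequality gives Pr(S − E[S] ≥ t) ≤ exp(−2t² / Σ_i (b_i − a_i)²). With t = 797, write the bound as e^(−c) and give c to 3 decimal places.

Σ(b_i − a_i)² = 20·6² + 128·11² + 27·1² = 16235.
c = 2t² / 16235 = 2·797² / 16235 = 78.2518.

78.252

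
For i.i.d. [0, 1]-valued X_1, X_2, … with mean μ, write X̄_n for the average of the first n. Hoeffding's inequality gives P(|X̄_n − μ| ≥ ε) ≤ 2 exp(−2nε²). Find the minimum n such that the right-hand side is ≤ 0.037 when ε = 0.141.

101

Require 2·exp(−2nε²) ≤ 0.037, i.e. 2nε² ≥ ln(2/0.037) = 3.989985.
So n ≥ 3.989985 / (2·0.141²) = 100.347.
The smallest integer n is 101.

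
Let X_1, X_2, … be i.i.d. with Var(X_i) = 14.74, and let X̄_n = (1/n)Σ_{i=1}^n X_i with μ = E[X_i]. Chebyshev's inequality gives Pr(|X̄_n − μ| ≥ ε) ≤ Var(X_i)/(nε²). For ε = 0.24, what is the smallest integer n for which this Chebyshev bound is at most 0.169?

Require 14.74/(n·0.24²) ≤ 0.169, i.e. n ≥ 14.74/(0.169·0.24²) = 1514.218.
The smallest integer n is 1515.

1515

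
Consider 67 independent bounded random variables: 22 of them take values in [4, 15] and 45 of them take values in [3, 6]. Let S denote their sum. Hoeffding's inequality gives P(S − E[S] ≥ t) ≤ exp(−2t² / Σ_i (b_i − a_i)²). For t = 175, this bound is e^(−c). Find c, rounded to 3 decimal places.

19.971

Σ(b_i − a_i)² = 22·11² + 45·3² = 3067.
c = 2t² / 3067 = 2·175² / 3067 = 19.9707.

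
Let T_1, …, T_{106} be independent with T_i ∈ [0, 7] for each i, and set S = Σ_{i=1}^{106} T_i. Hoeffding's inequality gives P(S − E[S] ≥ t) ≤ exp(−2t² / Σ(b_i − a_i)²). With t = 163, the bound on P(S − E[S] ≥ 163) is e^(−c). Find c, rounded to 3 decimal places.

10.231

Σ(b_i − a_i)² = 106·(7)² = 5194.
c = 2t²/5194 = 2·163²/5194 = 10.2307.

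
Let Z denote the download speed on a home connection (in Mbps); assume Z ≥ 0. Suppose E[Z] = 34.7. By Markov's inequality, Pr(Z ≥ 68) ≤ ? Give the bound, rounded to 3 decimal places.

Markov's inequality: for a non-negative random variable, Pr(Z ≥ a) ≤ E[Z]/a.
Here E[Z] = 34.7 and a = 68, so the bound is 34.7/68 = 0.5103.

0.510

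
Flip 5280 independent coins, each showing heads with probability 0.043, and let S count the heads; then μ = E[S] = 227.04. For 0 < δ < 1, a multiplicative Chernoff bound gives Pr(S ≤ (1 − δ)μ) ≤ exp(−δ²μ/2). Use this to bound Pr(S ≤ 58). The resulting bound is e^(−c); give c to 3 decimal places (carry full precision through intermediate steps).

62.928

Write 58 = (1 − δ)μ, so δ = 1 − 58/227.04 = 0.7445384…
Then the exponent is δ²μ/2 = (μ − 58)²/(2μ) = 62.928386.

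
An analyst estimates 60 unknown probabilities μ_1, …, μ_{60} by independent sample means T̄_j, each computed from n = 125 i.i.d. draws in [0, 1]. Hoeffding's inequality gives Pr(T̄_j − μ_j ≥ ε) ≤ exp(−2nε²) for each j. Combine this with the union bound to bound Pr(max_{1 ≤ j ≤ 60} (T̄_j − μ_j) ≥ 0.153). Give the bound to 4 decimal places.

Per-experiment Hoeffding bound: exp(−2·125·0.153²) = exp(−5.85225) = 0.0028734.
Union bound over 60 events: 60·0.0028734 = 0.17241.

0.1724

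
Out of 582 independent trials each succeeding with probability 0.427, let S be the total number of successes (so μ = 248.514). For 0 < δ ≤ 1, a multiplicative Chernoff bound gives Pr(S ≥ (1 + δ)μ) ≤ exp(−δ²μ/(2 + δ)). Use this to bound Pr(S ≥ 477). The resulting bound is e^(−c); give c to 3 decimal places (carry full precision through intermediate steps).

71.957

Write 477 = (1 + δ)μ, so δ = 477/248.514 − 1 = 0.919409…
Then the exponent is δ²μ/(2 + δ) = (477 − μ)² / (μ·(2 + δ)) = 71.957057.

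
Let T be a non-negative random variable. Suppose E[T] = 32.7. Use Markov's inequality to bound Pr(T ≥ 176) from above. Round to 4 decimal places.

0.1858

Markov's inequality: for a non-negative random variable, Pr(T ≥ a) ≤ E[T]/a.
Here E[T] = 32.7 and a = 176, so the bound is 32.7/176 = 0.1858.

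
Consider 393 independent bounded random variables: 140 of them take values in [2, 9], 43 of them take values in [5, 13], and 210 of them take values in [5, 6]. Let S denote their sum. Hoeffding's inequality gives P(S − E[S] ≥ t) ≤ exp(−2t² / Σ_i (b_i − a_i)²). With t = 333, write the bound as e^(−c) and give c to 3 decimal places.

22.580

Σ(b_i − a_i)² = 140·7² + 43·8² + 210·1² = 9822.
c = 2t² / 9822 = 2·333² / 9822 = 22.5797.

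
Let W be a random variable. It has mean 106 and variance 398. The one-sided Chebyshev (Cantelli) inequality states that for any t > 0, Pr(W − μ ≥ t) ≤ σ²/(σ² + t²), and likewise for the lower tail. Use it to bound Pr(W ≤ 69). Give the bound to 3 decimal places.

Here σ² = 398 and t = 37, so σ² + t² = 1767.
Cantelli's bound: 398/1767 = 0.2252.

0.225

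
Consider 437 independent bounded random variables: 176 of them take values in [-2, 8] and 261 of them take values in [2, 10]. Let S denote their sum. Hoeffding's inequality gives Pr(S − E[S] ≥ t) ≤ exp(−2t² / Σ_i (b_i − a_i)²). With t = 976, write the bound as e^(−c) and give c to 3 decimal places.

55.537

Σ(b_i − a_i)² = 176·10² + 261·8² = 34304.
c = 2t² / 34304 = 2·976² / 34304 = 55.5373.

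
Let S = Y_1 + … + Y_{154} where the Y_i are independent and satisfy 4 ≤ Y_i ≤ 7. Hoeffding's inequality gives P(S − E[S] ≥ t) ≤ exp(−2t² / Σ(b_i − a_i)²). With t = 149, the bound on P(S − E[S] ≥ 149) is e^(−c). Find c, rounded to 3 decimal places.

Σ(b_i − a_i)² = 154·(3)² = 1386.
c = 2t²/1386 = 2·149²/1386 = 32.0361.

32.036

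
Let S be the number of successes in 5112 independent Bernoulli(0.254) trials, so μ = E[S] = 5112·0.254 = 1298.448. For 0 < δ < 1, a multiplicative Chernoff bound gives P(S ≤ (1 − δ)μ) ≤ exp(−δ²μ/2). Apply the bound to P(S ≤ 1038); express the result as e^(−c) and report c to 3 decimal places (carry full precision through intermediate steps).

26.121

Write 1038 = (1 − δ)μ, so δ = 1 − 1038/1298.448 = 0.2005841…
Then the exponent is δ²μ/2 = (μ − 1038)²/(2μ) = 26.120861.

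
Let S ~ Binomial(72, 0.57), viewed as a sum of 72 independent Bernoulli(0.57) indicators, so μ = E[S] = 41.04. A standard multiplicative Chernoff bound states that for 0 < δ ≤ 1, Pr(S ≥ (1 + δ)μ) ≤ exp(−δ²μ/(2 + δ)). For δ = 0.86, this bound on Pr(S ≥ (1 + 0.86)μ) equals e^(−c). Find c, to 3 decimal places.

c = δ²μ/(2 + δ) = 0.86²·41.04/(2 + 0.86) = 10.6130.

10.613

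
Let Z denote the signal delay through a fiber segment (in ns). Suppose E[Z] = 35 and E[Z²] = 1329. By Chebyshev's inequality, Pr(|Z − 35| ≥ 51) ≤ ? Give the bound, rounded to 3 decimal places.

0.040

Var(Z) = E[Z²] − (E[Z])² = 1329 − 1225 = 104.
Chebyshev's inequality: Pr(|Z − μ| ≥ t) ≤ Var(Z)/t² = 104/2601 = 0.0400.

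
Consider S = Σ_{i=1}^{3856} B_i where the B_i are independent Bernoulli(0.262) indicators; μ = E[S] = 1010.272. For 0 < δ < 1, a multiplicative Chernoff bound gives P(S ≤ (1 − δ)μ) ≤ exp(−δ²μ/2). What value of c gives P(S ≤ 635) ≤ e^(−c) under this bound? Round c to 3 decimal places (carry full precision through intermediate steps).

69.699

Write 635 = (1 − δ)μ, so δ = 1 − 635/1010.272 = 0.3714564…
Then the exponent is δ²μ/2 = (μ − 635)²/(2μ) = 69.698593.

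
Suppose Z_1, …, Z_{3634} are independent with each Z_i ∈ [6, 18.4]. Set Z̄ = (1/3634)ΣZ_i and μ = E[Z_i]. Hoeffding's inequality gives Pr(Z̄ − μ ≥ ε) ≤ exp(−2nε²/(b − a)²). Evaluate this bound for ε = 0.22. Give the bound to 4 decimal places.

Exponent: 2nε²/(b − a)² = 2·3634·0.22² / 12.4² = 2.28779.
Bound = exp(−2.28779) = 0.10149.

0.1015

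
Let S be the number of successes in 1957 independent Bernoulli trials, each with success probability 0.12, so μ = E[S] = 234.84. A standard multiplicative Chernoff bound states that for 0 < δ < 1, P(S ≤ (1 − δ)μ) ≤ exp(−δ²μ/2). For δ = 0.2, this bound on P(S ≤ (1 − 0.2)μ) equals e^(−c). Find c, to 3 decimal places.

4.697

c = δ²μ/2 = 0.2²·234.84/2 = 4.6968.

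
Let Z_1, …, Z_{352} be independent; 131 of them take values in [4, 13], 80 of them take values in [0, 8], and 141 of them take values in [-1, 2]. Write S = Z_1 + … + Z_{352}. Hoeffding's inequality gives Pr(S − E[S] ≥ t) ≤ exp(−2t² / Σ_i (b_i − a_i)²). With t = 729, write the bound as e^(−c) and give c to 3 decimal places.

Σ(b_i − a_i)² = 131·9² + 80·8² + 141·3² = 17000.
c = 2t² / 17000 = 2·729² / 17000 = 62.5225.

62.522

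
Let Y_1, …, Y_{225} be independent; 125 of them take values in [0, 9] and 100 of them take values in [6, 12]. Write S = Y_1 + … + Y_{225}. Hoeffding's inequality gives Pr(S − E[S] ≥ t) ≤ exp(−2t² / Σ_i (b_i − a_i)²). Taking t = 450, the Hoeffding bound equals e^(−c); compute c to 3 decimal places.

29.508

Σ(b_i − a_i)² = 125·9² + 100·6² = 13725.
c = 2t² / 13725 = 2·450² / 13725 = 29.5082.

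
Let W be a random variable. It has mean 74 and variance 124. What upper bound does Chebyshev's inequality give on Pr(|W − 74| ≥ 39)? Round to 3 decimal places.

0.082

Chebyshev: Pr(|W − μ| ≥ t) ≤ Var(W)/t².
Bound = 124 / 1521 = 0.0815.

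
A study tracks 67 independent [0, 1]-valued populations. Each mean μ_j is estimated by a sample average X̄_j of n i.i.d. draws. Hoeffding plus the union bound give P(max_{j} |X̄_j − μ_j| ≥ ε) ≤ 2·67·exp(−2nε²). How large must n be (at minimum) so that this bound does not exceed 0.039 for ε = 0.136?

221

Need 2·67·exp(−2nε²) ≤ 0.039, i.e. exp(−2nε²) ≤ 0.039/134.
So 2nε² ≥ ln(134/0.039) = 8.142033.
Hence n ≥ 8.142033/(2·0.136²) = 220.103.
The smallest integer n is 221.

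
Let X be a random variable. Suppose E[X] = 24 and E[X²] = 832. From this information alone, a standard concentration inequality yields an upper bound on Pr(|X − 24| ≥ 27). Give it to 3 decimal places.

0.351

The first two moments determine the variance, so Chebyshev's inequality is the sharpest standard bound available.
Var(X) = E[X²] − (E[X])² = 832 − 576 = 256.
Chebyshev's inequality: Pr(|X − μ| ≥ t) ≤ Var(X)/t² = 256/729 = 0.3512.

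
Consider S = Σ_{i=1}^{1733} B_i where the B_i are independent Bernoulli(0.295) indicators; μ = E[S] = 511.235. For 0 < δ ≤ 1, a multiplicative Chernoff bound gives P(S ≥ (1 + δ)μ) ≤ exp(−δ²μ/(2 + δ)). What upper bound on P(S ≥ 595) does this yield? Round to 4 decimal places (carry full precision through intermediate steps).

0.0018

Write 595 = (1 + δ)μ, so δ = 595/511.235 − 1 = 0.1638483…
Then the exponent is δ²μ/(2 + δ) = (595 − μ)² / (μ·(2 + δ)) = 6.342753.
Bound = exp(−6.342753) = 0.00176.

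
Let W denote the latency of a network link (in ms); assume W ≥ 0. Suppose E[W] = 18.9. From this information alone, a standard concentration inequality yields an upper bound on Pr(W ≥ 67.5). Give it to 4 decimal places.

Only the mean of a non-negative variable is known, so Markov's inequality is the applicable tail bound.
Markov's inequality: for a non-negative random variable, Pr(W ≥ a) ≤ E[W]/a.
Here E[W] = 18.9 and a = 67.5, so the bound is 18.9/67.5 = 0.2800.

0.2800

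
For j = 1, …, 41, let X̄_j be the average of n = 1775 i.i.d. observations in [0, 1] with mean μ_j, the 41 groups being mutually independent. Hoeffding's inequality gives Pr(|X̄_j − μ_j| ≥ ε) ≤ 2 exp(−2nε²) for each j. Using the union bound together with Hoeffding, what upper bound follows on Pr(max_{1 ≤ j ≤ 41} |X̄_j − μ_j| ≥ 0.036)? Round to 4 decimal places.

0.8236

Per-experiment Hoeffding bound: 2·exp(−2·1775·0.036²) = 2·exp(−4.60080) = 0.020088.
Union bound over 41 events: 41·0.020088 = 0.82359.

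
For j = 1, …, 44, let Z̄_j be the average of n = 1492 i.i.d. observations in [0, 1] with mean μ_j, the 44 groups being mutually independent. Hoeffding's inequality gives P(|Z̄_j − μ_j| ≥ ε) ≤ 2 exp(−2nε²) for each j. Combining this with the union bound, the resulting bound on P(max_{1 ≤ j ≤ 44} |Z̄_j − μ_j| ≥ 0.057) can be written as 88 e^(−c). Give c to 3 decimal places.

Union bound over the 44 events: P(max_{1 ≤ j ≤ 44} |Z̄_j − μ_j| ≥ 0.057) ≤ 44·2·exp(−2nε²) = 88 exp(−2·1492·0.057²).
So c = 2·1492·0.057² = 9.6950.

9.695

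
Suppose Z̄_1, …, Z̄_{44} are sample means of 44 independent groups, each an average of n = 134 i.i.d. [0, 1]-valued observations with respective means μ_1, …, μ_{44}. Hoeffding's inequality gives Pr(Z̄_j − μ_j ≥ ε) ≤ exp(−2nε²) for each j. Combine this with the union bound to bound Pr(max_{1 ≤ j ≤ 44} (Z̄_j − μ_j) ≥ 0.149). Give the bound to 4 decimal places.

0.1147

Per-experiment Hoeffding bound: exp(−2·134·0.149²) = exp(−5.94987) = 0.0026062.
Union bound over 44 events: 44·0.0026062 = 0.11467.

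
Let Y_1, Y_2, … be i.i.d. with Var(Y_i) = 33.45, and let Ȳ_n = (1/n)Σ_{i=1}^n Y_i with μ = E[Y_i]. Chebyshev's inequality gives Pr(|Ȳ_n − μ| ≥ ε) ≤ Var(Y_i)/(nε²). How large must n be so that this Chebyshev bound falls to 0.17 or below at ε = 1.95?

Require 33.45/(n·1.95²) ≤ 0.17, i.e. n ≥ 33.45/(0.17·1.95²) = 51.746.
The smallest integer n is 52.

52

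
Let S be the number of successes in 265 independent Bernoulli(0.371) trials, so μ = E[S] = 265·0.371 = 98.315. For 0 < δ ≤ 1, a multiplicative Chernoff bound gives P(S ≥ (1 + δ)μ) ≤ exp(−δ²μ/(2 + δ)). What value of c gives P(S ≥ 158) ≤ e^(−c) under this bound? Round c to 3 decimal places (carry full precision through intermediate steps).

13.898

Write 158 = (1 + δ)μ, so δ = 158/98.315 − 1 = 0.6070793…
Then the exponent is δ²μ/(2 + δ) = (158 − μ)² / (μ·(2 + δ)) = 13.898130.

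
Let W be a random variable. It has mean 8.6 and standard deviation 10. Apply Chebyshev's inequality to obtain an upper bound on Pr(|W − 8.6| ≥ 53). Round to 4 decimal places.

0.0356

Chebyshev: Pr(|W − μ| ≥ t) ≤ Var(W)/t².
Var(W) = σ² = 10² = 100.
Bound = 100 / 2809 = 0.0356.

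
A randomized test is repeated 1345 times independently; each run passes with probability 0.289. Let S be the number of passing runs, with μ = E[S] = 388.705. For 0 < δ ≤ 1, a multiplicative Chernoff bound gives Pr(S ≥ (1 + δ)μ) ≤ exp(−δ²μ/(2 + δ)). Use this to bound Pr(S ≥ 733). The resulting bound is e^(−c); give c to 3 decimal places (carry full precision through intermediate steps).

Write 733 = (1 + δ)μ, so δ = 733/388.705 − 1 = 0.8857488…
Then the exponent is δ²μ/(2 + δ) = (733 − μ)² / (μ·(2 + δ)) = 105.677560.

105.678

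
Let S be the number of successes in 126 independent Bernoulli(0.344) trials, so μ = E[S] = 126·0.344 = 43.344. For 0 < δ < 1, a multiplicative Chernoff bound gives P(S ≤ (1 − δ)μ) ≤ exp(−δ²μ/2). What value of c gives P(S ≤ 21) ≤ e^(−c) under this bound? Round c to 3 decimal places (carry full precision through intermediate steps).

5.759

Write 21 = (1 − δ)μ, so δ = 1 − 21/43.344 = 0.5155039…
Then the exponent is δ²μ/2 = (μ − 21)²/(2μ) = 5.759209.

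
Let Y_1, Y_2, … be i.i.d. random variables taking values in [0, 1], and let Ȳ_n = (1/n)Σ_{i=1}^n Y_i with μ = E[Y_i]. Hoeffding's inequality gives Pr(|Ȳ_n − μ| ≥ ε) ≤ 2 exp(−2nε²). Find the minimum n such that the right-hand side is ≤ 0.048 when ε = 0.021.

4229

Require 2·exp(−2nε²) ≤ 0.048, i.e. 2nε² ≥ ln(2/0.048) = 3.729701.
So n ≥ 3.729701 / (2·0.021²) = 4228.686.
The smallest integer n is 4229.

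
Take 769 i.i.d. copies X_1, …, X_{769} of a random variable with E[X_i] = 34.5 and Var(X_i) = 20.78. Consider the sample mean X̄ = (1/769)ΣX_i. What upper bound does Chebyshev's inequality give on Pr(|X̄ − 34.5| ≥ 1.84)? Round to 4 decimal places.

Var(X̄) = Var(X_i)/n = 20.78/769 = 0.027022.
Chebyshev: Pr(|X̄ − 34.5| ≥ 1.84) ≤ Var(X̄)/(1.84)² = 20.78/(769·1.84²) = 0.0080.

0.0080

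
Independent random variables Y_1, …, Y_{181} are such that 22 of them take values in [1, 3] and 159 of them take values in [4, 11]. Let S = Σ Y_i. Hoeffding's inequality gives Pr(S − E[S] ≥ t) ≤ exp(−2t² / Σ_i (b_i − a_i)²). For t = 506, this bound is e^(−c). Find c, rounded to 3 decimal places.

Σ(b_i − a_i)² = 22·2² + 159·7² = 7879.
c = 2t² / 7879 = 2·506² / 7879 = 64.9920.

64.992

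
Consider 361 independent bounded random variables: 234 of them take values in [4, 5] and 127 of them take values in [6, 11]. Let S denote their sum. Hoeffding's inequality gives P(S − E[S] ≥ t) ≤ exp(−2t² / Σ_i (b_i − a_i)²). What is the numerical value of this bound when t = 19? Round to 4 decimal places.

Σ(b_i − a_i)² = 234·1² + 127·5² = 3409.
Exponent = 2·19² / 3409 = 0.21179.
Bound = exp(−0.21179) = 0.80913.

0.8091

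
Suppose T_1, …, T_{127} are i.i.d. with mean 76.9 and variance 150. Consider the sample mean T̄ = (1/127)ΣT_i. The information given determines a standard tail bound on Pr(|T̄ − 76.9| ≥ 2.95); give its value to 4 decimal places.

With mean and variance of each term known, Chebyshev's inequality bounds the deviation of the sum (or sample mean).
Var(T̄) = Var(T_i)/n = 150/127 = 1.1811.
Chebyshev: Pr(|T̄ − 76.9| ≥ 2.95) ≤ Var(T̄)/(2.95)² = 150/(127·2.95²) = 0.1357.

0.1357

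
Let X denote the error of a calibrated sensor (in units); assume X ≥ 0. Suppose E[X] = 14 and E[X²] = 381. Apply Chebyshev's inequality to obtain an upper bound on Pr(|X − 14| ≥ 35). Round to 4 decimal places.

Var(X) = E[X²] − (E[X])² = 381 − 196 = 185.
Chebyshev's inequality: Pr(|X − μ| ≥ t) ≤ Var(X)/t² = 185/1225 = 0.1510.

0.1510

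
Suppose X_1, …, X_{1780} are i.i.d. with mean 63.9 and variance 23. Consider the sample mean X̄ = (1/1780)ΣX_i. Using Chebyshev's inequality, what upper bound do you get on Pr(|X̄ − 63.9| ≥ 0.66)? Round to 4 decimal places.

0.0297

Var(X̄) = Var(X_i)/n = 23/1780 = 0.012921.
Chebyshev: Pr(|X̄ − 63.9| ≥ 0.66) ≤ Var(X̄)/(0.66)² = 23/(1780·0.66²) = 0.0297.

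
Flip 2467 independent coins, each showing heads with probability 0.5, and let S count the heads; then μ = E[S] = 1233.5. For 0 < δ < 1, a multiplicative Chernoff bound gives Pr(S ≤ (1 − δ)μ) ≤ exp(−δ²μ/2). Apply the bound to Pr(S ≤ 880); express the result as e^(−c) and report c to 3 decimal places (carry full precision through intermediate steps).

50.654

Write 880 = (1 − δ)μ, so δ = 1 − 880/1233.5 = 0.2865829…
Then the exponent is δ²μ/2 = (μ − 880)²/(2μ) = 50.653527.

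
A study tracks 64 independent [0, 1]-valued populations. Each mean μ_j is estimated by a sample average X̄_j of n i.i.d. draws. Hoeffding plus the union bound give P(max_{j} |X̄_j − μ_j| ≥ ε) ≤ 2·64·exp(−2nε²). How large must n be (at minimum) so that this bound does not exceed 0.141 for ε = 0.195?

Need 2·64·exp(−2nε²) ≤ 0.141, i.e. exp(−2nε²) ≤ 0.141/128.
So 2nε² ≥ ln(128/0.141) = 6.811026.
Hence n ≥ 6.811026/(2·0.195²) = 89.560.
The smallest integer n is 90.

90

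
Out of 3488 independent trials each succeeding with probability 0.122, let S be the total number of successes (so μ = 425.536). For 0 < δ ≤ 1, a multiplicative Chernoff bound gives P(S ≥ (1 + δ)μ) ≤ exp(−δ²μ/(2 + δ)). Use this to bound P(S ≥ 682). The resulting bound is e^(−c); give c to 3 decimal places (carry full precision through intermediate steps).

Write 682 = (1 + δ)μ, so δ = 682/425.536 − 1 = 0.6026846…
Then the exponent is δ²μ/(2 + δ) = (682 − μ)² / (μ·(2 + δ)) = 59.387490.

59.387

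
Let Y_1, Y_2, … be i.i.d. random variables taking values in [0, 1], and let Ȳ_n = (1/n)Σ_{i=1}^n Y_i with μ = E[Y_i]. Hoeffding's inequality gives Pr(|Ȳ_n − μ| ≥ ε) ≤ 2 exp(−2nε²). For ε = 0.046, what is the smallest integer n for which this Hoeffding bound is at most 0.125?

656

Require 2·exp(−2nε²) ≤ 0.125, i.e. 2nε² ≥ ln(2/0.125) = 2.772589.
So n ≥ 2.772589 / (2·0.046²) = 655.149.
The smallest integer n is 656.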